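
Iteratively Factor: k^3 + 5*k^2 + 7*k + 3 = (k + 3)*(k^2 + 2*k + 1) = (k + 1)*(k + 3)*(k + 1)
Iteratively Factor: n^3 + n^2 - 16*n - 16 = (n + 4)*(n^2 - 3*n - 4) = (n - 4)*(n + 4)*(n + 1)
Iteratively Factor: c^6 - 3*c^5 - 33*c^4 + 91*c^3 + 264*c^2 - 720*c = (c)*(c^5 - 3*c^4 - 33*c^3 + 91*c^2 + 264*c - 720) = c*(c + 4)*(c^4 - 7*c^3 - 5*c^2 + 111*c - 180) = c*(c - 3)*(c + 4)*(c^3 - 4*c^2 - 17*c + 60) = c*(c - 3)*(c + 4)^2*(c^2 - 8*c + 15) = c*(c - 3)^2*(c + 4)^2*(c - 5)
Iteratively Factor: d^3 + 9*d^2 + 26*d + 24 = (d + 3)*(d^2 + 6*d + 8) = (d + 2)*(d + 3)*(d + 4)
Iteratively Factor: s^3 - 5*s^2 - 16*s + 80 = (s + 4)*(s^2 - 9*s + 20) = (s - 4)*(s + 4)*(s - 5)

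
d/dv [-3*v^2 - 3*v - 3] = -6*v - 3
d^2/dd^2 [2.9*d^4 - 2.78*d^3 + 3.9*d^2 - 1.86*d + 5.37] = 34.8*d^2 - 16.68*d + 7.8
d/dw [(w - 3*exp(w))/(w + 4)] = (-w + (1 - 3*exp(w))*(w + 4) + 3*exp(w))/(w + 4)^2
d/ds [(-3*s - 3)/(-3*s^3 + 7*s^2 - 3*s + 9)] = 6*(-3*s^3 - s^2 + 7*s - 6)/(9*s^6 - 42*s^5 + 67*s^4 - 96*s^3 + 135*s^2 - 54*s + 81)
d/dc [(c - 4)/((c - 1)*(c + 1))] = (-c^2 + 8*c - 1)/(c^4 - 2*c^2 + 1)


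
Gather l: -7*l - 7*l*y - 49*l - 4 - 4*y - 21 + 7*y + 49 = l*(-7*y - 56) + 3*y + 24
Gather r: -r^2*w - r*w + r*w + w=-r^2*w + w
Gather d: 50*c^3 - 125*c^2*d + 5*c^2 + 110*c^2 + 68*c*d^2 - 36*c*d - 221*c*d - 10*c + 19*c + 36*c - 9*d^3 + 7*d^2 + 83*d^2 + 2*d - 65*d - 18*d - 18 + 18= 50*c^3 + 115*c^2 + 45*c - 9*d^3 + d^2*(68*c + 90) + d*(-125*c^2 - 257*c - 81)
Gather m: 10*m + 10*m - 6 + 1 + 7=20*m + 2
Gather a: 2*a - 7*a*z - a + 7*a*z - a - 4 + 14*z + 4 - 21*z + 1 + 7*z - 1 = 0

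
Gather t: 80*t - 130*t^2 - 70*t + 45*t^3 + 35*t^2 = 45*t^3 - 95*t^2 + 10*t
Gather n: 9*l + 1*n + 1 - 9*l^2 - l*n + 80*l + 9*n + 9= -9*l^2 + 89*l + n*(10 - l) + 10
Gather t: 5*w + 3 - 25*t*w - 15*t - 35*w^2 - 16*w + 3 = t*(-25*w - 15) - 35*w^2 - 11*w + 6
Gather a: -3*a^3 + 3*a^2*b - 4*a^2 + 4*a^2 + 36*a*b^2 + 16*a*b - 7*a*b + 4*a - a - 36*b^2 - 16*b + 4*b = -3*a^3 + 3*a^2*b + a*(36*b^2 + 9*b + 3) - 36*b^2 - 12*b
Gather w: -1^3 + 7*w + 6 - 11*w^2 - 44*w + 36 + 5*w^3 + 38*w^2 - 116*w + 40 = 5*w^3 + 27*w^2 - 153*w + 81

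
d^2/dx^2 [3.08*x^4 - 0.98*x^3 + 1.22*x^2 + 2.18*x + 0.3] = 36.96*x^2 - 5.88*x + 2.44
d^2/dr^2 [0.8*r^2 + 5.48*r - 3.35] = 1.60000000000000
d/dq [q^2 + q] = 2*q + 1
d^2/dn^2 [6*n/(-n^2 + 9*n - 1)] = 12*(-n*(2*n - 9)^2 + 3*(n - 3)*(n^2 - 9*n + 1))/(n^2 - 9*n + 1)^3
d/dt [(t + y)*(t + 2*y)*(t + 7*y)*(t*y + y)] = y*(4*t^3 + 30*t^2*y + 3*t^2 + 46*t*y^2 + 20*t*y + 14*y^3 + 23*y^2)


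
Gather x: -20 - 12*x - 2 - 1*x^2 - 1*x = -x^2 - 13*x - 22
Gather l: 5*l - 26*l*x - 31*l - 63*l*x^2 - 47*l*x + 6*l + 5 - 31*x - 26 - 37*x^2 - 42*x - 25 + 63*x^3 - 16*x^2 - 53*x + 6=l*(-63*x^2 - 73*x - 20) + 63*x^3 - 53*x^2 - 126*x - 40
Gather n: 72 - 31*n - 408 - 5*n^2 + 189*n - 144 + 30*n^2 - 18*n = 25*n^2 + 140*n - 480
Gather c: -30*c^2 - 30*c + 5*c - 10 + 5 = -30*c^2 - 25*c - 5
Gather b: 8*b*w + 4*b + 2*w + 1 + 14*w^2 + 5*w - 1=b*(8*w + 4) + 14*w^2 + 7*w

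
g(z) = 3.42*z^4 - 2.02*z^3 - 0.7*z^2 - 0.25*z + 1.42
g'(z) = 13.68*z^3 - 6.06*z^2 - 1.4*z - 0.25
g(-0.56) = 2.03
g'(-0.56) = -3.77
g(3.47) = 403.57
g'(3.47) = 493.50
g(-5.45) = 3326.24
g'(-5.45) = -2387.12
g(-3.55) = 627.03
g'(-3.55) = -683.68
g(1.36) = 6.40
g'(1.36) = 21.05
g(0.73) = 1.05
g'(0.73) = 0.82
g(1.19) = 3.59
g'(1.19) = 12.56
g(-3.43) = 548.93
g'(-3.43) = -618.78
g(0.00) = 1.42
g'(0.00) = -0.25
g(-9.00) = 23858.17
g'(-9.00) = -10451.23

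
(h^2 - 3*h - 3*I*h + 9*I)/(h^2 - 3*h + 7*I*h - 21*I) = (h - 3*I)/(h + 7*I)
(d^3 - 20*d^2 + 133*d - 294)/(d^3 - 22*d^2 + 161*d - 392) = (d - 6)/(d - 8)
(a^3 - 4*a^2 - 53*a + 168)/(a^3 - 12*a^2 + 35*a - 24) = (a + 7)/(a - 1)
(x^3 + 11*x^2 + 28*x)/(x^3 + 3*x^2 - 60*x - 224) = x/(x - 8)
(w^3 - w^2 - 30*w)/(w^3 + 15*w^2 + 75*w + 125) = w*(w - 6)/(w^2 + 10*w + 25)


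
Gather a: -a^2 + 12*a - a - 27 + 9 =-a^2 + 11*a - 18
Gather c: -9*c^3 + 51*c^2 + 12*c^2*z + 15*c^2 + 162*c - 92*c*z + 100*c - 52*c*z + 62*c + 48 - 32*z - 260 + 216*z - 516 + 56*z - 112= -9*c^3 + c^2*(12*z + 66) + c*(324 - 144*z) + 240*z - 840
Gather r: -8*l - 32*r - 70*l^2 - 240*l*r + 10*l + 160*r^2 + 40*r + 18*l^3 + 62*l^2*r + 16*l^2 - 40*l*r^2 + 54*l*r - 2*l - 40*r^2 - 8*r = 18*l^3 - 54*l^2 + r^2*(120 - 40*l) + r*(62*l^2 - 186*l)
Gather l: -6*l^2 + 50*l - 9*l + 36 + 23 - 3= -6*l^2 + 41*l + 56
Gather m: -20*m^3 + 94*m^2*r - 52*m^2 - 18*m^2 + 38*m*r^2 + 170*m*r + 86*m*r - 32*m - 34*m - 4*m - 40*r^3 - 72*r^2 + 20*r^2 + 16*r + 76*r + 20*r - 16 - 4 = -20*m^3 + m^2*(94*r - 70) + m*(38*r^2 + 256*r - 70) - 40*r^3 - 52*r^2 + 112*r - 20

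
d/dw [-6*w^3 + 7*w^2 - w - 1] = -18*w^2 + 14*w - 1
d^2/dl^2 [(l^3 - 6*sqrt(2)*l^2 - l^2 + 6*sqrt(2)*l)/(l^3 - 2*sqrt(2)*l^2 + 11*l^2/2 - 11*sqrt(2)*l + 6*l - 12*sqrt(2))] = 8*(-13*l^6 - 8*sqrt(2)*l^6 - 36*l^5 + 102*sqrt(2)*l^5 - 900*l^4 + 492*sqrt(2)*l^4 - 3406*l^3 + 866*sqrt(2)*l^3 - 1152*l^2 + 900*sqrt(2)*l^2 - 1728*sqrt(2)*l + 6480*l - 6624*sqrt(2) + 1152)/(8*l^9 - 48*sqrt(2)*l^8 + 132*l^8 - 792*sqrt(2)*l^7 + 1062*l^7 - 5348*sqrt(2)*l^6 + 6083*l^6 - 19602*sqrt(2)*l^5 + 26100*l^5 - 45240*sqrt(2)*l^4 + 74712*l^4 - 75152*sqrt(2)*l^3 + 127008*l^3 - 93888*sqrt(2)*l^2 + 114048*l^2 - 76032*sqrt(2)*l + 41472*l - 27648*sqrt(2))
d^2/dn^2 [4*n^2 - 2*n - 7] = 8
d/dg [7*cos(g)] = -7*sin(g)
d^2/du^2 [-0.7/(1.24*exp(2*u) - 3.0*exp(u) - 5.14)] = (0.7*(2.48*exp(u) - 3.0)*(4.96*exp(u) - 6.0)*exp(u) + (3.472*exp(u) - 2.1)*(-1.24*exp(2*u) + 3.0*exp(u) + 5.14))*exp(u)/(-1.24*exp(2*u) + 3.0*exp(u) + 5.14)^3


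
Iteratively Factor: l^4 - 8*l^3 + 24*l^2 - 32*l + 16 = (l - 2)*(l^3 - 6*l^2 + 12*l - 8) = (l - 2)^2*(l^2 - 4*l + 4) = (l - 2)^3*(l - 2)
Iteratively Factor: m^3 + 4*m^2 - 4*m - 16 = (m - 2)*(m^2 + 6*m + 8) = (m - 2)*(m + 4)*(m + 2)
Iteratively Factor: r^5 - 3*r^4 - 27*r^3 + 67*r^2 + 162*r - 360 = (r - 3)*(r^4 - 27*r^2 - 14*r + 120) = (r - 5)*(r - 3)*(r^3 + 5*r^2 - 2*r - 24) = (r - 5)*(r - 3)*(r + 4)*(r^2 + r - 6) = (r - 5)*(r - 3)*(r - 2)*(r + 4)*(r + 3)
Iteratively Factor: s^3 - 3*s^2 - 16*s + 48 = (s - 3)*(s^2 - 16) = (s - 3)*(s + 4)*(s - 4)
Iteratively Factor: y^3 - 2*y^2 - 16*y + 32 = (y - 2)*(y^2 - 16) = (y - 2)*(y + 4)*(y - 4)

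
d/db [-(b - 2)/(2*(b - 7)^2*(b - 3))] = (-(b - 7)*(b - 3) + (b - 7)*(b - 2) + 2*(b - 3)*(b - 2))/(2*(b - 7)^3*(b - 3)^2)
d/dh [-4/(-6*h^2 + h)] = 4*(1 - 12*h)/(h^2*(6*h - 1)^2)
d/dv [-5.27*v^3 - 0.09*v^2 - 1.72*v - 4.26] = -15.81*v^2 - 0.18*v - 1.72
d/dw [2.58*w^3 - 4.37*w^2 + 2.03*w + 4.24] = 7.74*w^2 - 8.74*w + 2.03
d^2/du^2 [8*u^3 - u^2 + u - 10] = 48*u - 2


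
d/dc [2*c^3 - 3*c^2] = 6*c*(c - 1)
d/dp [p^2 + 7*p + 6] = 2*p + 7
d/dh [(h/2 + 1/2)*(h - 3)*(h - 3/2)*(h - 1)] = 2*h^3 - 27*h^2/4 + 7*h/2 + 9/4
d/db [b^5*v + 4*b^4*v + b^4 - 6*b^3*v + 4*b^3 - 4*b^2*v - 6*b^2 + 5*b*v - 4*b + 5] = 5*b^4*v + 16*b^3*v + 4*b^3 - 18*b^2*v + 12*b^2 - 8*b*v - 12*b + 5*v - 4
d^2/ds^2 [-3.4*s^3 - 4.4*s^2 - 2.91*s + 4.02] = -20.4*s - 8.8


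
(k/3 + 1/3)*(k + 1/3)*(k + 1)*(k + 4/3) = k^4/3 + 11*k^3/9 + 43*k^2/27 + 23*k/27 + 4/27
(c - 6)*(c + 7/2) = c^2 - 5*c/2 - 21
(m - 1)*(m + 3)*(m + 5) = m^3 + 7*m^2 + 7*m - 15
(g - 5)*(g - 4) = g^2 - 9*g + 20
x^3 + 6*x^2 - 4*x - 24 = (x - 2)*(x + 2)*(x + 6)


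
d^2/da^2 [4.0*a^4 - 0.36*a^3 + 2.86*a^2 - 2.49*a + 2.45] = 48.0*a^2 - 2.16*a + 5.72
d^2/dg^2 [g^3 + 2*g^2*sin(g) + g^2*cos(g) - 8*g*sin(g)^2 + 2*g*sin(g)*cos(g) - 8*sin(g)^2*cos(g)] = -2*g^2*sin(g) - g^2*cos(g) - 4*g*sin(g) - 4*g*sin(2*g) + 8*g*cos(g) - 16*g*cos(2*g) + 6*g + 4*sin(g) - 16*sin(2*g) + 4*cos(g) + 4*cos(2*g) - 18*cos(3*g)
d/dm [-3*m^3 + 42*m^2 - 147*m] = -9*m^2 + 84*m - 147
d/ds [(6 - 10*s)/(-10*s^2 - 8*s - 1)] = 2*(-50*s^2 + 60*s + 29)/(100*s^4 + 160*s^3 + 84*s^2 + 16*s + 1)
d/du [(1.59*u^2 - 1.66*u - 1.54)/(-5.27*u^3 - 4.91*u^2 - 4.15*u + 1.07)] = (8.3793*u^4 - 17.4964*u^3 - 39.0965*u^2 - 11.7202*u - 8.1672)/(27.7729*u^6 + 51.7514*u^5 + 67.8491*u^4 + 29.4752*u^3 + 6.7151*u^2 - 8.881*u + 1.1449)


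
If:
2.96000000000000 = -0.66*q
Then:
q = -4.48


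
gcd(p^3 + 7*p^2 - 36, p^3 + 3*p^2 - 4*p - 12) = p^2 + p - 6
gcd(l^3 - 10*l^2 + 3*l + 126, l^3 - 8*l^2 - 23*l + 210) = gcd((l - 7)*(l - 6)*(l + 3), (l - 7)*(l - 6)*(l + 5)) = l^2 - 13*l + 42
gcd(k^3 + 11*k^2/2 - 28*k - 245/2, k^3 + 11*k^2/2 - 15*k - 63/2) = k + 7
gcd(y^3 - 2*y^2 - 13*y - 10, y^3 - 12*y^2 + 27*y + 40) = y^2 - 4*y - 5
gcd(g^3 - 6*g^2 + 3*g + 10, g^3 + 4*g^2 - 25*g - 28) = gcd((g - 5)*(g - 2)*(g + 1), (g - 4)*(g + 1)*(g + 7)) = g + 1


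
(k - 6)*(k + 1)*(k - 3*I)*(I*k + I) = I*k^4 + 3*k^3 - 4*I*k^3 - 12*k^2 - 11*I*k^2 - 33*k - 6*I*k - 18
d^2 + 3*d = d*(d + 3)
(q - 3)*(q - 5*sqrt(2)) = q^2 - 5*sqrt(2)*q - 3*q + 15*sqrt(2)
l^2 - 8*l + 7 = (l - 7)*(l - 1)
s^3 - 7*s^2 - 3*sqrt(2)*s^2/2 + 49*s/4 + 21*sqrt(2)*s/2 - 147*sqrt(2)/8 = (s - 7/2)^2*(s - 3*sqrt(2)/2)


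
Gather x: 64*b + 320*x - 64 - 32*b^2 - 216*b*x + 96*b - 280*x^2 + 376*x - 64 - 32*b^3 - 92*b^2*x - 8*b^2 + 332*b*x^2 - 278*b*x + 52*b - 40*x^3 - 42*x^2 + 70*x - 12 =-32*b^3 - 40*b^2 + 212*b - 40*x^3 + x^2*(332*b - 322) + x*(-92*b^2 - 494*b + 766) - 140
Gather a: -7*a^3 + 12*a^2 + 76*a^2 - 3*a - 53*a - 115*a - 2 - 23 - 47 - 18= -7*a^3 + 88*a^2 - 171*a - 90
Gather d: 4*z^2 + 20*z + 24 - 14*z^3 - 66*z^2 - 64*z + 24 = -14*z^3 - 62*z^2 - 44*z + 48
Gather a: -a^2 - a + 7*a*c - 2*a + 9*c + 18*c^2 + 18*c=-a^2 + a*(7*c - 3) + 18*c^2 + 27*c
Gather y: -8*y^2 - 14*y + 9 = -8*y^2 - 14*y + 9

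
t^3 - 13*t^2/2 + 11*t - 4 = (t - 4)*(t - 2)*(t - 1/2)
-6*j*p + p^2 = p*(-6*j + p)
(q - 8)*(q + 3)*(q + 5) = q^3 - 49*q - 120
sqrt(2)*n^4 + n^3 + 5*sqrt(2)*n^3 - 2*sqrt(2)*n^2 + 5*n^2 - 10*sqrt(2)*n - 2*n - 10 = (n + 5)*(n - sqrt(2))*(n + sqrt(2))*(sqrt(2)*n + 1)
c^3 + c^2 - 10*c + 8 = (c - 2)*(c - 1)*(c + 4)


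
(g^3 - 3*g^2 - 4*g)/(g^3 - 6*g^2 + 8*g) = (g + 1)/(g - 2)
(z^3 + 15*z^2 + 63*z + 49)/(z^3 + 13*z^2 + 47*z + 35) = (z + 7)/(z + 5)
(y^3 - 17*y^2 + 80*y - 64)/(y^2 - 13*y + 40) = (y^2 - 9*y + 8)/(y - 5)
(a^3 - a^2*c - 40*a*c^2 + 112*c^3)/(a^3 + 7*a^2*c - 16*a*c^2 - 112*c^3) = (a - 4*c)/(a + 4*c)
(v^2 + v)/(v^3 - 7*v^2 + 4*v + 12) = v/(v^2 - 8*v + 12)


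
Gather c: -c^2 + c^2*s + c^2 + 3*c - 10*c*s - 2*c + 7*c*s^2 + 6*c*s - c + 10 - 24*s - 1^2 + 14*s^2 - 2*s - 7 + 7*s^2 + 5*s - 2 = c^2*s + c*(7*s^2 - 4*s) + 21*s^2 - 21*s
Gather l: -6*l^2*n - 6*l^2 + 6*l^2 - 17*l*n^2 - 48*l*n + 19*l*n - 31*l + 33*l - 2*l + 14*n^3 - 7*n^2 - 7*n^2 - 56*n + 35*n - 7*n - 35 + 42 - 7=-6*l^2*n + l*(-17*n^2 - 29*n) + 14*n^3 - 14*n^2 - 28*n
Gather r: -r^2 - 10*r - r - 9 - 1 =-r^2 - 11*r - 10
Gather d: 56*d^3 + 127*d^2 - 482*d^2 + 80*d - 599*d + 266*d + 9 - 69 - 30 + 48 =56*d^3 - 355*d^2 - 253*d - 42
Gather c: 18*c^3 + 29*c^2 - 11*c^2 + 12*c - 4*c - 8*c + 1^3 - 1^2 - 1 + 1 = 18*c^3 + 18*c^2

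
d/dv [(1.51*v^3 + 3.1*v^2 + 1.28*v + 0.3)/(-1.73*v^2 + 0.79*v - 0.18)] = (-2.6123*v^4 + 2.3858*v^3 + 3.848*v^2 - 0.0779999999999998*v - 0.4674)/(2.9929*v^4 - 2.7334*v^3 + 1.2469*v^2 - 0.2844*v + 0.0324)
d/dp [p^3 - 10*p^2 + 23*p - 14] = 3*p^2 - 20*p + 23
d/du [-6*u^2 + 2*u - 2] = 2 - 12*u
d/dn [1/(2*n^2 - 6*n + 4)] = (3/2 - n)/(n^2 - 3*n + 2)^2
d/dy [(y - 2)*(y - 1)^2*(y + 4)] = 4*y^3 - 22*y + 18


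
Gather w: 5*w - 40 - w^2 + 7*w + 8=-w^2 + 12*w - 32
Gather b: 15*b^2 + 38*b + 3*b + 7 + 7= 15*b^2 + 41*b + 14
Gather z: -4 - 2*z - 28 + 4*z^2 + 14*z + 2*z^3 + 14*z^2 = 2*z^3 + 18*z^2 + 12*z - 32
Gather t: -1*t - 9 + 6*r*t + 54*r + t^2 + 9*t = 54*r + t^2 + t*(6*r + 8) - 9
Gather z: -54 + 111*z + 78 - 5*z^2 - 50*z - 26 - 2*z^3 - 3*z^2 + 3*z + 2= -2*z^3 - 8*z^2 + 64*z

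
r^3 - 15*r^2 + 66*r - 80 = (r - 8)*(r - 5)*(r - 2)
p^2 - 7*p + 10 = (p - 5)*(p - 2)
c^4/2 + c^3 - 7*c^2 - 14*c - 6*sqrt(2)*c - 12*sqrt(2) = (c/2 + 1)*(c - 3*sqrt(2))*(c + sqrt(2))*(c + 2*sqrt(2))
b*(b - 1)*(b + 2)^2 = b^4 + 3*b^3 - 4*b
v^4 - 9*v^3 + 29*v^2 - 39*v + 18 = (v - 3)^2*(v - 2)*(v - 1)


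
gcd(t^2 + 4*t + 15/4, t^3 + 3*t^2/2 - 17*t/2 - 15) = t + 5/2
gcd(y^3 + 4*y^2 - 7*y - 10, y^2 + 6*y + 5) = y^2 + 6*y + 5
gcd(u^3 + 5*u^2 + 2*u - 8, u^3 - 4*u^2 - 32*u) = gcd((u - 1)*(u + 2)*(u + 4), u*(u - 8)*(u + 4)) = u + 4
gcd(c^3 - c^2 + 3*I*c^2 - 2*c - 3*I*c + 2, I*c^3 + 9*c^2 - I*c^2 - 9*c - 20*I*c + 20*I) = c - 1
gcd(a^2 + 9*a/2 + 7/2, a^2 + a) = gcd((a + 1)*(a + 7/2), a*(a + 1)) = a + 1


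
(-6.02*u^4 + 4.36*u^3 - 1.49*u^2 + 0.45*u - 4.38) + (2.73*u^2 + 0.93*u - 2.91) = -6.02*u^4 + 4.36*u^3 + 1.24*u^2 + 1.38*u - 7.29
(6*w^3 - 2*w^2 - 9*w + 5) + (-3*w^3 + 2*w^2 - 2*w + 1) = 3*w^3 - 11*w + 6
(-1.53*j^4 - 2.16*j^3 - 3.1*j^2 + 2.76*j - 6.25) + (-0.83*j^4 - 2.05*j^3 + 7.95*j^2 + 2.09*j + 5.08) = -2.36*j^4 - 4.21*j^3 + 4.85*j^2 + 4.85*j - 1.17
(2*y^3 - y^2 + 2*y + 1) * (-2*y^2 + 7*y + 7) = -4*y^5 + 16*y^4 + 3*y^3 + 5*y^2 + 21*y + 7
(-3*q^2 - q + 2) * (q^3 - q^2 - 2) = -3*q^5 + 2*q^4 + 3*q^3 + 4*q^2 + 2*q - 4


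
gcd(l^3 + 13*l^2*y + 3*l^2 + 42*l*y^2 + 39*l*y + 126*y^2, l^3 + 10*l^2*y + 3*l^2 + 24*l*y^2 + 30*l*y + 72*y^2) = l^2 + 6*l*y + 3*l + 18*y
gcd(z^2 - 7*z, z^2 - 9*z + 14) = z - 7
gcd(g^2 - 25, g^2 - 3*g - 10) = g - 5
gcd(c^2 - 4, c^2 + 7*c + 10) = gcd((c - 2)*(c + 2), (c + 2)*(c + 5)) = c + 2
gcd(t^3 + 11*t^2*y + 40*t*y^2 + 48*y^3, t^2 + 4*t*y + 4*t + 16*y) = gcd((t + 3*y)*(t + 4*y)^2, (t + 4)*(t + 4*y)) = t + 4*y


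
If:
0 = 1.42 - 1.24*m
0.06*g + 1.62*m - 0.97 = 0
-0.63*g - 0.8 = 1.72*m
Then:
No Solution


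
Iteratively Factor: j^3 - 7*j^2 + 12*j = (j - 3)*(j^2 - 4*j) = (j - 4)*(j - 3)*(j)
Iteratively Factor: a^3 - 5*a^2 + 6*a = (a)*(a^2 - 5*a + 6) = a*(a - 3)*(a - 2)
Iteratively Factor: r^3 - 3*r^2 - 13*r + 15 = (r + 3)*(r^2 - 6*r + 5) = (r - 5)*(r + 3)*(r - 1)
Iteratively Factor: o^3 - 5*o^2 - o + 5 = (o + 1)*(o^2 - 6*o + 5) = (o - 5)*(o + 1)*(o - 1)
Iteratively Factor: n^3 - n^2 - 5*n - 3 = (n + 1)*(n^2 - 2*n - 3) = (n - 3)*(n + 1)*(n + 1)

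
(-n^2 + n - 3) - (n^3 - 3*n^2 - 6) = -n^3 + 2*n^2 + n + 3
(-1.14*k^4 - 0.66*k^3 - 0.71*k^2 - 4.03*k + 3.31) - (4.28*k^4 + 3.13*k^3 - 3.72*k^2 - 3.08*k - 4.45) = -5.42*k^4 - 3.79*k^3 + 3.01*k^2 - 0.95*k + 7.76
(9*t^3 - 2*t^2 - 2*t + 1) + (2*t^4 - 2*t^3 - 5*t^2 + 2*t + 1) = 2*t^4 + 7*t^3 - 7*t^2 + 2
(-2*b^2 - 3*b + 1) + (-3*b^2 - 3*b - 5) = -5*b^2 - 6*b - 4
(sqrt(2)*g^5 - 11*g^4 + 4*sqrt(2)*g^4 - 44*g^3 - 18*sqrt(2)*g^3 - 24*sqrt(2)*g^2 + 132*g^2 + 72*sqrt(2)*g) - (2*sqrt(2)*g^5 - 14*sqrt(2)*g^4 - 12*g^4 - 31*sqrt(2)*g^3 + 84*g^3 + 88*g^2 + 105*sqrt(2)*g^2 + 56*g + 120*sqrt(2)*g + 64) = -sqrt(2)*g^5 + g^4 + 18*sqrt(2)*g^4 - 128*g^3 + 13*sqrt(2)*g^3 - 129*sqrt(2)*g^2 + 44*g^2 - 48*sqrt(2)*g - 56*g - 64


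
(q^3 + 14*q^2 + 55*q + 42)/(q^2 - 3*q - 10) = (q^3 + 14*q^2 + 55*q + 42)/(q^2 - 3*q - 10)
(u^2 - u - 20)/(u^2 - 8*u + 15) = (u + 4)/(u - 3)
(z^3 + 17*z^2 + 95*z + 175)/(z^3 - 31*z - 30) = (z^2 + 12*z + 35)/(z^2 - 5*z - 6)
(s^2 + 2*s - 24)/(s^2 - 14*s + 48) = (s^2 + 2*s - 24)/(s^2 - 14*s + 48)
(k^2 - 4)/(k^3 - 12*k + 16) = (k + 2)/(k^2 + 2*k - 8)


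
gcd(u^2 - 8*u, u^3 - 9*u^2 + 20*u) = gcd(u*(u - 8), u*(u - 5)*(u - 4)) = u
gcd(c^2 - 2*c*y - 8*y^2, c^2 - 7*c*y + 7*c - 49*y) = 1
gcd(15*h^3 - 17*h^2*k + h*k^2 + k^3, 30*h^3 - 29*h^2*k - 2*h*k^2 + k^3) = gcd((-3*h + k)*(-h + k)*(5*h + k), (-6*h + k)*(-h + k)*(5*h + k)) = 5*h^2 - 4*h*k - k^2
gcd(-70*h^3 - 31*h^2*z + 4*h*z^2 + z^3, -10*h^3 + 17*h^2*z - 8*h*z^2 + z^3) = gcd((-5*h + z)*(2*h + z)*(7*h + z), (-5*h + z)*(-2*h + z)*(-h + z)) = -5*h + z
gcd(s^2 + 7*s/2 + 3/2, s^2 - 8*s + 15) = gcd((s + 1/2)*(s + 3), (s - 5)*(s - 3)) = 1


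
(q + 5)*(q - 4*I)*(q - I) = q^3 + 5*q^2 - 5*I*q^2 - 4*q - 25*I*q - 20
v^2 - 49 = (v - 7)*(v + 7)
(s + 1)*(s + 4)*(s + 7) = s^3 + 12*s^2 + 39*s + 28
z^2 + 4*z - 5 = (z - 1)*(z + 5)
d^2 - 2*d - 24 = (d - 6)*(d + 4)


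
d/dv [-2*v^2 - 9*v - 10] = -4*v - 9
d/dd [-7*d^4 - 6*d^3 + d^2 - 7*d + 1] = -28*d^3 - 18*d^2 + 2*d - 7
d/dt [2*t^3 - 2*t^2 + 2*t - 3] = 6*t^2 - 4*t + 2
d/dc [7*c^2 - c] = 14*c - 1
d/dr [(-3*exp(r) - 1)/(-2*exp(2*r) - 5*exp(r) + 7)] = (-(3*exp(r) + 1)*(4*exp(r) + 5) + 6*exp(2*r) + 15*exp(r) - 21)*exp(r)/(2*exp(2*r) + 5*exp(r) - 7)^2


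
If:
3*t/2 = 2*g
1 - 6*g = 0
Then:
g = 1/6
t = 2/9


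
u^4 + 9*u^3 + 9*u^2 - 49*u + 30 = (u - 1)^2*(u + 5)*(u + 6)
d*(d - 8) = d^2 - 8*d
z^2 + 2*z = z*(z + 2)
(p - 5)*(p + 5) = p^2 - 25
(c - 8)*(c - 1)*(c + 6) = c^3 - 3*c^2 - 46*c + 48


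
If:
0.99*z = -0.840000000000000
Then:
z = -0.85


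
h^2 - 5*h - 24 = (h - 8)*(h + 3)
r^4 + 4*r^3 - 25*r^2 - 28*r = r*(r - 4)*(r + 1)*(r + 7)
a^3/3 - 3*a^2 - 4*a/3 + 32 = (a/3 + 1)*(a - 8)*(a - 4)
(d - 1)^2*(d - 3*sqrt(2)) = d^3 - 3*sqrt(2)*d^2 - 2*d^2 + d + 6*sqrt(2)*d - 3*sqrt(2)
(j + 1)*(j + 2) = j^2 + 3*j + 2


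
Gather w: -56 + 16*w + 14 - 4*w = 12*w - 42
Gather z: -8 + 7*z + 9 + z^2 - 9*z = z^2 - 2*z + 1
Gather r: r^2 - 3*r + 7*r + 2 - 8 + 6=r^2 + 4*r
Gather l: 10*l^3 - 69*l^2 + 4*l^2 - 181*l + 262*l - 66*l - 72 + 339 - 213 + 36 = 10*l^3 - 65*l^2 + 15*l + 90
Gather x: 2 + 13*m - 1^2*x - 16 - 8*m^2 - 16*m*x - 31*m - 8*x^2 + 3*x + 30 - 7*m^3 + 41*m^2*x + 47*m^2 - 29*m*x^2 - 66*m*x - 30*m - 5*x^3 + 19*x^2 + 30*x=-7*m^3 + 39*m^2 - 48*m - 5*x^3 + x^2*(11 - 29*m) + x*(41*m^2 - 82*m + 32) + 16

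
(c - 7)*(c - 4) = c^2 - 11*c + 28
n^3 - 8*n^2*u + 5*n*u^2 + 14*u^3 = (n - 7*u)*(n - 2*u)*(n + u)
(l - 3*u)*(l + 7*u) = l^2 + 4*l*u - 21*u^2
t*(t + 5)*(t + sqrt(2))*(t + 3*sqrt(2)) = t^4 + 5*t^3 + 4*sqrt(2)*t^3 + 6*t^2 + 20*sqrt(2)*t^2 + 30*t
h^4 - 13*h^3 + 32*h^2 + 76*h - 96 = (h - 8)*(h - 6)*(h - 1)*(h + 2)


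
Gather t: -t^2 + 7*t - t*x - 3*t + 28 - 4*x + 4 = -t^2 + t*(4 - x) - 4*x + 32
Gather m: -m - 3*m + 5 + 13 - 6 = 12 - 4*m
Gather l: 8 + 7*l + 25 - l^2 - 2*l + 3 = -l^2 + 5*l + 36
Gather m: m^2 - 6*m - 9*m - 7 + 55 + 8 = m^2 - 15*m + 56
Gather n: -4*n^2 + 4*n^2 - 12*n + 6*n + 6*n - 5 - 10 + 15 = 0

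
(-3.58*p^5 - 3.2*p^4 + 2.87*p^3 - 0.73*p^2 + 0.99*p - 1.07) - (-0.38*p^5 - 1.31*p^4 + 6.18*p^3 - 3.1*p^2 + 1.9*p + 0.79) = -3.2*p^5 - 1.89*p^4 - 3.31*p^3 + 2.37*p^2 - 0.91*p - 1.86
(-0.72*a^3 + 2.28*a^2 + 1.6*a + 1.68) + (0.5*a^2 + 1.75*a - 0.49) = -0.72*a^3 + 2.78*a^2 + 3.35*a + 1.19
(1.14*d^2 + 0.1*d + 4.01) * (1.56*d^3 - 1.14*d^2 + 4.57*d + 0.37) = 1.7784*d^5 - 1.1436*d^4 + 11.3514*d^3 - 3.6926*d^2 + 18.3627*d + 1.4837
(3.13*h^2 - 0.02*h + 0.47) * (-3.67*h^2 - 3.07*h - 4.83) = -11.4871*h^4 - 9.5357*h^3 - 16.7814*h^2 - 1.3463*h - 2.2701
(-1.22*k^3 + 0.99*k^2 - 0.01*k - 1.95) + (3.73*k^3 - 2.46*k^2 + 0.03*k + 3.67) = 2.51*k^3 - 1.47*k^2 + 0.02*k + 1.72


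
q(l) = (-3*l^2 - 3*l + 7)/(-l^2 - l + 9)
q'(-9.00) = 0.09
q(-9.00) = 3.32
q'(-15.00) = 0.01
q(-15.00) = 3.10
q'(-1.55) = 0.63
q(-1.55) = 0.55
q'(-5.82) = 0.59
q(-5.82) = 4.05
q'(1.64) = -3.92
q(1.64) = -1.28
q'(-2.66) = 4.11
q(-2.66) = -1.36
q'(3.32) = -5.35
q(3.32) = 6.74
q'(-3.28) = 48.03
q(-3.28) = -10.14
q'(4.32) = -0.99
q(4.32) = 4.43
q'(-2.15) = 1.55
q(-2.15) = -0.06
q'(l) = (-6*l - 3)/(-l^2 - l + 9) + (2*l + 1)*(-3*l^2 - 3*l + 7)/(-l^2 - l + 9)^2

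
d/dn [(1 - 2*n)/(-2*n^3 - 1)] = 2*(-4*n^3 + 3*n^2 + 1)/(4*n^6 + 4*n^3 + 1)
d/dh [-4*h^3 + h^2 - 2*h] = -12*h^2 + 2*h - 2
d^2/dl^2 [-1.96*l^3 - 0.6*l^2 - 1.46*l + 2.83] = -11.76*l - 1.2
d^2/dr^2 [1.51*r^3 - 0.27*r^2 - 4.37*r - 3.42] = 9.06*r - 0.54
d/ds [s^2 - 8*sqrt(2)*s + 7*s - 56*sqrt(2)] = 2*s - 8*sqrt(2) + 7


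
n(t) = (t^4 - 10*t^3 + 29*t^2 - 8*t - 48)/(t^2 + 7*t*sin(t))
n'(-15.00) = -119.86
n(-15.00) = 310.19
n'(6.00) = -2.08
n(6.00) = 3.46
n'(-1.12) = -11.74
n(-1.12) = 1.56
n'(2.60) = 0.56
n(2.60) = -0.17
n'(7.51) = 2.40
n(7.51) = 4.47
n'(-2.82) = -61.82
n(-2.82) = 34.72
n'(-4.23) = -130.04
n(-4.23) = -189.70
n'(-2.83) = -63.46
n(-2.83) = 35.34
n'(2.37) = 0.78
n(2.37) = -0.33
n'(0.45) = 135.64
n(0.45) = -29.63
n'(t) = (4*t^3 - 30*t^2 + 58*t - 8)/(t^2 + 7*t*sin(t)) + (-7*t*cos(t) - 2*t - 7*sin(t))*(t^4 - 10*t^3 + 29*t^2 - 8*t - 48)/(t^2 + 7*t*sin(t))^2 = (2*t*(t + 7*sin(t))*(2*t^3 - 15*t^2 + 29*t - 4) + (7*t*cos(t) + 2*t + 7*sin(t))*(-t^4 + 10*t^3 - 29*t^2 + 8*t + 48))/(t^2*(t + 7*sin(t))^2)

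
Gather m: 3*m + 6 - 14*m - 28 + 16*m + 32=5*m + 10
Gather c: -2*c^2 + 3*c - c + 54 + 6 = -2*c^2 + 2*c + 60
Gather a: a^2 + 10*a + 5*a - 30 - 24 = a^2 + 15*a - 54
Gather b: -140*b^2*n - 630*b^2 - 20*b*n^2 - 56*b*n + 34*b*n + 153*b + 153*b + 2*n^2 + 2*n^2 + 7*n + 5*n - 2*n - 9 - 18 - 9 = b^2*(-140*n - 630) + b*(-20*n^2 - 22*n + 306) + 4*n^2 + 10*n - 36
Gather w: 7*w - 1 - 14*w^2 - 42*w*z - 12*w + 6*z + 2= -14*w^2 + w*(-42*z - 5) + 6*z + 1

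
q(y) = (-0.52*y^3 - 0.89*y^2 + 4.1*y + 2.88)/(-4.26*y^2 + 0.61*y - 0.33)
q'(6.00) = 0.16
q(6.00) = 0.78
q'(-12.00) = 0.13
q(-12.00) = -1.17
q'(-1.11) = -0.13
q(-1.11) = 0.33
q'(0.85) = 3.79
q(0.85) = -1.87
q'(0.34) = 19.70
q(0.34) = -6.75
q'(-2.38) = 0.17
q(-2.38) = 0.19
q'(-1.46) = 0.09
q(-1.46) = 0.33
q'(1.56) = 0.94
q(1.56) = -0.53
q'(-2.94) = 0.17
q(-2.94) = 0.09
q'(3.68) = 0.23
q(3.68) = 0.36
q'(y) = (8.52*y - 0.61)*(-0.52*y^3 - 0.89*y^2 + 4.1*y + 2.88)/(-4.26*y^2 + 0.61*y - 0.33)^2 + (-1.56*y^2 - 1.78*y + 4.1)/(-4.26*y^2 + 0.61*y - 0.33)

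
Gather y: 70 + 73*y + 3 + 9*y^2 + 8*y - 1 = 9*y^2 + 81*y + 72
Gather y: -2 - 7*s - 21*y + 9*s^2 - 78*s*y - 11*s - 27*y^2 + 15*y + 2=9*s^2 - 18*s - 27*y^2 + y*(-78*s - 6)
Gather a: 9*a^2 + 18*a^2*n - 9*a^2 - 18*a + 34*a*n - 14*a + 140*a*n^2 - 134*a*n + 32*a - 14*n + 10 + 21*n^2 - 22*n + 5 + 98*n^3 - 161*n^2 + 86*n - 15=18*a^2*n + a*(140*n^2 - 100*n) + 98*n^3 - 140*n^2 + 50*n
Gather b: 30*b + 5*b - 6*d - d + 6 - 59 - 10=35*b - 7*d - 63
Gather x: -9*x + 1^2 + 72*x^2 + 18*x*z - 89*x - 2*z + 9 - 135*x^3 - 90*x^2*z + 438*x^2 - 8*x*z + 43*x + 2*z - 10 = -135*x^3 + x^2*(510 - 90*z) + x*(10*z - 55)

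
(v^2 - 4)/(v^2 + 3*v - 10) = (v + 2)/(v + 5)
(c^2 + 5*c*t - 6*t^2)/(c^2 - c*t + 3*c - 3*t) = (c + 6*t)/(c + 3)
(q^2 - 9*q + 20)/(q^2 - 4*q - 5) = (q - 4)/(q + 1)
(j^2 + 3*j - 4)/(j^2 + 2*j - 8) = (j - 1)/(j - 2)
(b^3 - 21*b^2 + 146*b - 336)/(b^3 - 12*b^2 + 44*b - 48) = (b^2 - 15*b + 56)/(b^2 - 6*b + 8)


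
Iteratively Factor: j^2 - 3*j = (j)*(j - 3)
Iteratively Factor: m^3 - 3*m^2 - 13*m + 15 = (m - 1)*(m^2 - 2*m - 15) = (m - 5)*(m - 1)*(m + 3)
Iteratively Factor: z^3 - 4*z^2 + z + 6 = (z - 2)*(z^2 - 2*z - 3) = (z - 2)*(z + 1)*(z - 3)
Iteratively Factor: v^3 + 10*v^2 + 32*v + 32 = (v + 4)*(v^2 + 6*v + 8) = (v + 4)^2*(v + 2)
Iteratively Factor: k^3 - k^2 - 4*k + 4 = (k + 2)*(k^2 - 3*k + 2) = (k - 1)*(k + 2)*(k - 2)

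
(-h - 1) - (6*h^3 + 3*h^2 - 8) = -6*h^3 - 3*h^2 - h + 7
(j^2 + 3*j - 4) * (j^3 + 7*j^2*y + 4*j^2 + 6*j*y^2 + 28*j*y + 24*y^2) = j^5 + 7*j^4*y + 7*j^4 + 6*j^3*y^2 + 49*j^3*y + 8*j^3 + 42*j^2*y^2 + 56*j^2*y - 16*j^2 + 48*j*y^2 - 112*j*y - 96*y^2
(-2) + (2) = 0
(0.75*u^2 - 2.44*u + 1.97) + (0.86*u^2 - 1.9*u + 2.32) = 1.61*u^2 - 4.34*u + 4.29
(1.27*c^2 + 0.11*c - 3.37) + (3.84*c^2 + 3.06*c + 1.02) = 5.11*c^2 + 3.17*c - 2.35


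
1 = 1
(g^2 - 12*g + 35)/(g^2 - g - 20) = (g - 7)/(g + 4)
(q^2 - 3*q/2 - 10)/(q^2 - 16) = (q + 5/2)/(q + 4)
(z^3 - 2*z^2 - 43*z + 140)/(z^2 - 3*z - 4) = (z^2 + 2*z - 35)/(z + 1)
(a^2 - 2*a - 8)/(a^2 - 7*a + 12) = (a + 2)/(a - 3)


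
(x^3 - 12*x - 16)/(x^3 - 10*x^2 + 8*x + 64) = (x + 2)/(x - 8)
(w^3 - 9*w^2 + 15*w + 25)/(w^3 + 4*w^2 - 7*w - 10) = (w^2 - 10*w + 25)/(w^2 + 3*w - 10)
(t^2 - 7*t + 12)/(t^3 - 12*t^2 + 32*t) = (t - 3)/(t*(t - 8))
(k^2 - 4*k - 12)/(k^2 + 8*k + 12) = (k - 6)/(k + 6)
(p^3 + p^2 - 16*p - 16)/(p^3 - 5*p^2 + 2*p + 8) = (p + 4)/(p - 2)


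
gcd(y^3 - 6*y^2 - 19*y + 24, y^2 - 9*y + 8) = y^2 - 9*y + 8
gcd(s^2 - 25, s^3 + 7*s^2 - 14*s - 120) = s + 5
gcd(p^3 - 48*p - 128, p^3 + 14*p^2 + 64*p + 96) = p^2 + 8*p + 16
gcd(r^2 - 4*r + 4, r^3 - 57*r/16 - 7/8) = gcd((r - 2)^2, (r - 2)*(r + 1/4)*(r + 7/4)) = r - 2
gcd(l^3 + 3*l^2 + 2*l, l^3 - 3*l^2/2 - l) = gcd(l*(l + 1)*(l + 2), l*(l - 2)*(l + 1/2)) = l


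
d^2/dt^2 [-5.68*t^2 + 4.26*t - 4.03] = -11.3600000000000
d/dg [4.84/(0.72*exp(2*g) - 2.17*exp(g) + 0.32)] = (10.5028 - 6.9696*exp(g))*exp(g)/(0.72*exp(2*g) - 2.17*exp(g) + 0.32)^2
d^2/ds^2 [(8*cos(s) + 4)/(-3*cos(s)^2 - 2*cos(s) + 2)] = 24*(4*(1 - cos(s)^2)^2 + 3*cos(s)^5 + 9*cos(s)^3 + 5*cos(s)^2 - 16*cos(s) - 10)/(3*cos(s)^2 + 2*cos(s) - 2)^3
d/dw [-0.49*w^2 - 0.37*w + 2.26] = -0.98*w - 0.37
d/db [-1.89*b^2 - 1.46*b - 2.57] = -3.78*b - 1.46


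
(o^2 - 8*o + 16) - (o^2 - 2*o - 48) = 64 - 6*o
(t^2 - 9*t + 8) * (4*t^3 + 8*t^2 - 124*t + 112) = 4*t^5 - 28*t^4 - 164*t^3 + 1292*t^2 - 2000*t + 896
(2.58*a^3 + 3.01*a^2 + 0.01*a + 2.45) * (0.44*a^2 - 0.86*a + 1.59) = 1.1352*a^5 - 0.8944*a^4 + 1.518*a^3 + 5.8553*a^2 - 2.0911*a + 3.8955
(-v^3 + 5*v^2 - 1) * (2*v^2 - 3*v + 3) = -2*v^5 + 13*v^4 - 18*v^3 + 13*v^2 + 3*v - 3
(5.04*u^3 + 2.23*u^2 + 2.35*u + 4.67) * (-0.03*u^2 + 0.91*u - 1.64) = -0.1512*u^5 + 4.5195*u^4 - 6.3068*u^3 - 1.6588*u^2 + 0.3957*u - 7.6588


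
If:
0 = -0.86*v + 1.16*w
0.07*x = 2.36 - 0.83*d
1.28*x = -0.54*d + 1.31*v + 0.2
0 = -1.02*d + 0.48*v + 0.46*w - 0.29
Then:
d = 2.61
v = 3.60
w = 2.67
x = 2.74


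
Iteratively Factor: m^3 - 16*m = (m + 4)*(m^2 - 4*m) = (m - 4)*(m + 4)*(m)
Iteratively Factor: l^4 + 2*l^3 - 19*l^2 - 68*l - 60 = (l + 3)*(l^3 - l^2 - 16*l - 20) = (l + 2)*(l + 3)*(l^2 - 3*l - 10) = (l - 5)*(l + 2)*(l + 3)*(l + 2)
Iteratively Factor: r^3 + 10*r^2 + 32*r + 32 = (r + 4)*(r^2 + 6*r + 8) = (r + 4)^2*(r + 2)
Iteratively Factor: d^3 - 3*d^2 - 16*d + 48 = (d - 3)*(d^2 - 16) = (d - 4)*(d - 3)*(d + 4)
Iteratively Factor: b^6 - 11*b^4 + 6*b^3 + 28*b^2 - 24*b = (b + 2)*(b^5 - 2*b^4 - 7*b^3 + 20*b^2 - 12*b) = b*(b + 2)*(b^4 - 2*b^3 - 7*b^2 + 20*b - 12) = b*(b + 2)*(b + 3)*(b^3 - 5*b^2 + 8*b - 4) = b*(b - 2)*(b + 2)*(b + 3)*(b^2 - 3*b + 2) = b*(b - 2)^2*(b + 2)*(b + 3)*(b - 1)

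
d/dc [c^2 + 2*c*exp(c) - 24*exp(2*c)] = 2*c*exp(c) + 2*c - 48*exp(2*c) + 2*exp(c)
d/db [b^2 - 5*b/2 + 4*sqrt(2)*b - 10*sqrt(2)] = 2*b - 5/2 + 4*sqrt(2)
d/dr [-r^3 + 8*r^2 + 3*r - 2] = -3*r^2 + 16*r + 3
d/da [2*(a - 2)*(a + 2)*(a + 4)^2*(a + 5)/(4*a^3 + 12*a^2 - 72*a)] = (a^7 + 11*a^6 + 3*a^5 - 287*a^4 - 712*a^3 + 564*a^2 + 960*a - 2880)/(a^2*(a^4 + 6*a^3 - 27*a^2 - 108*a + 324))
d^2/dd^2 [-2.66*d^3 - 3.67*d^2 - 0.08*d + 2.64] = -15.96*d - 7.34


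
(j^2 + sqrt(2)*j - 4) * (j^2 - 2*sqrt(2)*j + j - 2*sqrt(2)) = j^4 - sqrt(2)*j^3 + j^3 - 8*j^2 - sqrt(2)*j^2 - 8*j + 8*sqrt(2)*j + 8*sqrt(2)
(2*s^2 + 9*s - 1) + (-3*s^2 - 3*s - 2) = -s^2 + 6*s - 3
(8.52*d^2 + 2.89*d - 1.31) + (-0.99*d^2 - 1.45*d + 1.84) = 7.53*d^2 + 1.44*d + 0.53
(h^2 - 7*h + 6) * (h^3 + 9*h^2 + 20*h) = h^5 + 2*h^4 - 37*h^3 - 86*h^2 + 120*h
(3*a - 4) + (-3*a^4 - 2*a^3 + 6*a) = -3*a^4 - 2*a^3 + 9*a - 4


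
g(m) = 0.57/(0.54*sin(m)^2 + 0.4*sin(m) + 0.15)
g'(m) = 0.57*(-1.08*sin(m)*cos(m) - 0.4*cos(m))/(0.54*sin(m)^2 + 0.4*sin(m) + 0.15)^2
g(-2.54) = 5.90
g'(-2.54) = -10.64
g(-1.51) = 1.97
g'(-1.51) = 0.28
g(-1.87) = 2.19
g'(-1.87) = -1.56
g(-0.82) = 3.90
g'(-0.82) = 7.09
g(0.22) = 2.17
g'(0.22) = -5.11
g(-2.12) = 2.83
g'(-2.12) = -3.81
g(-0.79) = 4.12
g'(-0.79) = 7.70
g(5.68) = 5.88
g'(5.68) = 10.64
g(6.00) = 7.09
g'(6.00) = -8.32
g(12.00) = 6.27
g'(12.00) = 10.46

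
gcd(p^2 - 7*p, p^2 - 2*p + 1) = 1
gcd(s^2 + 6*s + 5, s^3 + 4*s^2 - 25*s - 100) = s + 5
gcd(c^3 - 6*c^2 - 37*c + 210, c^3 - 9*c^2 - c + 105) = c^2 - 12*c + 35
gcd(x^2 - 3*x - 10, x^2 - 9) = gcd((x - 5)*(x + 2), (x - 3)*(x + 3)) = 1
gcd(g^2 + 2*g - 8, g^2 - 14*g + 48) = 1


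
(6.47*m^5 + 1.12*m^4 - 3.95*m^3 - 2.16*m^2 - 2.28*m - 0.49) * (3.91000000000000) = 25.2977*m^5 + 4.3792*m^4 - 15.4445*m^3 - 8.4456*m^2 - 8.9148*m - 1.9159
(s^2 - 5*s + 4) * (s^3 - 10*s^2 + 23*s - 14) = s^5 - 15*s^4 + 77*s^3 - 169*s^2 + 162*s - 56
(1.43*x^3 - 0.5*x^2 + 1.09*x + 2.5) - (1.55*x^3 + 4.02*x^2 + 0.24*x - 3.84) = -0.12*x^3 - 4.52*x^2 + 0.85*x + 6.34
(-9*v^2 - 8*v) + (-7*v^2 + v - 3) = -16*v^2 - 7*v - 3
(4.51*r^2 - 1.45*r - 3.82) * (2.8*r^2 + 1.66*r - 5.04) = 12.628*r^4 + 3.4266*r^3 - 35.8334*r^2 + 0.9668*r + 19.2528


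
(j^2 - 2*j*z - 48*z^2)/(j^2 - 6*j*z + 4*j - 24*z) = (j^2 - 2*j*z - 48*z^2)/(j^2 - 6*j*z + 4*j - 24*z)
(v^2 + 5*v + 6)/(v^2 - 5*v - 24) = (v + 2)/(v - 8)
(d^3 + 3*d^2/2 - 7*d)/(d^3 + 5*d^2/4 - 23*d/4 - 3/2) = 2*d*(2*d + 7)/(4*d^2 + 13*d + 3)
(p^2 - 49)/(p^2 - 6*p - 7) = (p + 7)/(p + 1)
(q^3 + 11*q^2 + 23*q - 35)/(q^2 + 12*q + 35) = q - 1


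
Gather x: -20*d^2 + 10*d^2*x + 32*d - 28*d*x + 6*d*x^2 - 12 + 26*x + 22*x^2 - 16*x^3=-20*d^2 + 32*d - 16*x^3 + x^2*(6*d + 22) + x*(10*d^2 - 28*d + 26) - 12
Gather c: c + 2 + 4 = c + 6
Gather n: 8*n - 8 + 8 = 8*n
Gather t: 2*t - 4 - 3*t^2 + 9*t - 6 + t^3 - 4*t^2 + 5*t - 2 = t^3 - 7*t^2 + 16*t - 12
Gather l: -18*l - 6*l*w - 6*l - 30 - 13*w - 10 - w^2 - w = l*(-6*w - 24) - w^2 - 14*w - 40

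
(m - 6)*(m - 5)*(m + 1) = m^3 - 10*m^2 + 19*m + 30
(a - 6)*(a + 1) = a^2 - 5*a - 6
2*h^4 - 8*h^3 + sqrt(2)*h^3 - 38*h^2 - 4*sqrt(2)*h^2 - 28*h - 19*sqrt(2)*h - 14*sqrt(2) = (h - 7)*(h + 2)*(sqrt(2)*h + 1)*(sqrt(2)*h + sqrt(2))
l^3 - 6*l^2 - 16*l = l*(l - 8)*(l + 2)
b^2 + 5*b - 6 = (b - 1)*(b + 6)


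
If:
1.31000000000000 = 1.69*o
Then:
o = 0.78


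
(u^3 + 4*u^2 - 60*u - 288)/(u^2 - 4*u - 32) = (u^2 + 12*u + 36)/(u + 4)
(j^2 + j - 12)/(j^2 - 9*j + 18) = (j + 4)/(j - 6)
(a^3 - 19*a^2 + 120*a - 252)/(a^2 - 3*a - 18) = (a^2 - 13*a + 42)/(a + 3)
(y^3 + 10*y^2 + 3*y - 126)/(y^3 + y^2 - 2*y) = (y^3 + 10*y^2 + 3*y - 126)/(y*(y^2 + y - 2))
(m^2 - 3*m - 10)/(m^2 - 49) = (m^2 - 3*m - 10)/(m^2 - 49)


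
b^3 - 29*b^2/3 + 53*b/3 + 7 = (b - 7)*(b - 3)*(b + 1/3)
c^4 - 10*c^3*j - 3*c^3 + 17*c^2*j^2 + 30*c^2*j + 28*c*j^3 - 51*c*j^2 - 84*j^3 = (c - 3)*(c - 7*j)*(c - 4*j)*(c + j)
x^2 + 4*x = x*(x + 4)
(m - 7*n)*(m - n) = m^2 - 8*m*n + 7*n^2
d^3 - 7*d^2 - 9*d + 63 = (d - 7)*(d - 3)*(d + 3)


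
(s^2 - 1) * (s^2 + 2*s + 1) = s^4 + 2*s^3 - 2*s - 1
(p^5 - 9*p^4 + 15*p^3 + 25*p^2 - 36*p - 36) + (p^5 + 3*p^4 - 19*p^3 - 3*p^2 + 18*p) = 2*p^5 - 6*p^4 - 4*p^3 + 22*p^2 - 18*p - 36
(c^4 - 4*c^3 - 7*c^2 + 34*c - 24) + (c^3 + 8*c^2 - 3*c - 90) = c^4 - 3*c^3 + c^2 + 31*c - 114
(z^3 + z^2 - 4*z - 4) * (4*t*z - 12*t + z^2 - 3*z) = 4*t*z^4 - 8*t*z^3 - 28*t*z^2 + 32*t*z + 48*t + z^5 - 2*z^4 - 7*z^3 + 8*z^2 + 12*z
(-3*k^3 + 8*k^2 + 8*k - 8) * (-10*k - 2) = 30*k^4 - 74*k^3 - 96*k^2 + 64*k + 16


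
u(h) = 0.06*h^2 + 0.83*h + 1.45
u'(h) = 0.12*h + 0.83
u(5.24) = 7.45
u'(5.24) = 1.46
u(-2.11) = -0.03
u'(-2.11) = 0.58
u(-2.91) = -0.46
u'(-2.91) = 0.48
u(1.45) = 2.78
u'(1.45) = 1.00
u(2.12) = 3.48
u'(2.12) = 1.08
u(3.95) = 5.66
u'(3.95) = 1.30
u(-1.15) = 0.57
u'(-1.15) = 0.69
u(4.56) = 6.48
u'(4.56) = 1.38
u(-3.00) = -0.50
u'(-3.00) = 0.47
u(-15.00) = 2.50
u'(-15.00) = -0.97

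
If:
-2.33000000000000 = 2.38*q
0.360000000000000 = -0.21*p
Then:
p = -1.71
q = -0.98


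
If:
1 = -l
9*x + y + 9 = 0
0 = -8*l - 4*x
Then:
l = -1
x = 2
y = -27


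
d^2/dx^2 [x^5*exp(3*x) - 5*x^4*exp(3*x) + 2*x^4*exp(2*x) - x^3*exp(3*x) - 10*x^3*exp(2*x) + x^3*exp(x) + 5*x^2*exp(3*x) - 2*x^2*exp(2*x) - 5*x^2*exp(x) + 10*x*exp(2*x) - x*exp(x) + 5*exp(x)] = (9*x^5*exp(2*x) - 15*x^4*exp(2*x) + 8*x^4*exp(x) - 109*x^3*exp(2*x) - 8*x^3*exp(x) + x^3 - 33*x^2*exp(2*x) - 104*x^2*exp(x) + x^2 + 54*x*exp(2*x) - 36*x*exp(x) - 15*x + 10*exp(2*x) + 36*exp(x) - 7)*exp(x)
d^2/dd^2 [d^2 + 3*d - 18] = 2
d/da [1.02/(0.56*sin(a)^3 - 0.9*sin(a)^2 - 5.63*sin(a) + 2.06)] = (-1.7136*sin(a)^2 + 1.836*sin(a) + 5.7426)*cos(a)/(0.56*sin(a)^3 - 0.9*sin(a)^2 - 5.63*sin(a) + 2.06)^2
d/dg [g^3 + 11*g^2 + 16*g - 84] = 3*g^2 + 22*g + 16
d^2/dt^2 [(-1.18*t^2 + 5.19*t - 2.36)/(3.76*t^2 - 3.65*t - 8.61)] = (114.359648*t^3 - 429.393504*t^2 + 1202.445744*t - 716.844418)/(53.157376*t^6 - 154.80672*t^5 - 214.896408*t^4 + 660.354715*t^3 + 492.089913*t^2 - 811.746495*t - 638.277381)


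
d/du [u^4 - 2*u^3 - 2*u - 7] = 4*u^3 - 6*u^2 - 2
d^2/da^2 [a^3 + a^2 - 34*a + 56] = 6*a + 2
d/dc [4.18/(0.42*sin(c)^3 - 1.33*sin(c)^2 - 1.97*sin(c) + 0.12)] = (-5.2668*sin(c)^2 + 11.1188*sin(c) + 8.2346)*cos(c)/(0.42*sin(c)^3 - 1.33*sin(c)^2 - 1.97*sin(c) + 0.12)^2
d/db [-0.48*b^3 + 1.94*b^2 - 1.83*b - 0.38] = -1.44*b^2 + 3.88*b - 1.83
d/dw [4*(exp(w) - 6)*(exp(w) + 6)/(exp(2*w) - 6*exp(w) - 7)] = (-24*exp(2*w) + 232*exp(w) - 864)*exp(w)/(exp(4*w) - 12*exp(3*w) + 22*exp(2*w) + 84*exp(w) + 49)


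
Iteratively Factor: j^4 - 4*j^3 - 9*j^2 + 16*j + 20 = (j - 5)*(j^3 + j^2 - 4*j - 4) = (j - 5)*(j - 2)*(j^2 + 3*j + 2) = (j - 5)*(j - 2)*(j + 2)*(j + 1)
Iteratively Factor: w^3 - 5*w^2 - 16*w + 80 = (w - 5)*(w^2 - 16) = (w - 5)*(w - 4)*(w + 4)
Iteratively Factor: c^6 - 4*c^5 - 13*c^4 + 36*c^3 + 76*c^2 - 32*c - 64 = (c - 4)*(c^5 - 13*c^3 - 16*c^2 + 12*c + 16) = (c - 4)^2*(c^4 + 4*c^3 + 3*c^2 - 4*c - 4) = (c - 4)^2*(c + 1)*(c^3 + 3*c^2 - 4) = (c - 4)^2*(c + 1)*(c + 2)*(c^2 + c - 2) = (c - 4)^2*(c - 1)*(c + 1)*(c + 2)*(c + 2)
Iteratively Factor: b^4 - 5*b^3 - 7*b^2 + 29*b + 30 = (b + 1)*(b^3 - 6*b^2 - b + 30) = (b - 3)*(b + 1)*(b^2 - 3*b - 10) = (b - 5)*(b - 3)*(b + 1)*(b + 2)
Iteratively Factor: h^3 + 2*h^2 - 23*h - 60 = (h + 4)*(h^2 - 2*h - 15) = (h + 3)*(h + 4)*(h - 5)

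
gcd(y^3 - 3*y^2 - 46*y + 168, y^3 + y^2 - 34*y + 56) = y^2 + 3*y - 28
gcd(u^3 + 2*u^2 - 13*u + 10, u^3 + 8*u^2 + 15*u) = u + 5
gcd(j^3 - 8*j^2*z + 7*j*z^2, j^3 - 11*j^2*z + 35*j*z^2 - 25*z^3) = -j + z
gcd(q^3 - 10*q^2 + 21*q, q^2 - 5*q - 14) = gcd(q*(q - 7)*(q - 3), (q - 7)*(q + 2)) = q - 7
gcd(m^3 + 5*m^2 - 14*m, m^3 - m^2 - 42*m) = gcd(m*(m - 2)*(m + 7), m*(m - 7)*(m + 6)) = m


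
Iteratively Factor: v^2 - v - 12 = (v + 3)*(v - 4)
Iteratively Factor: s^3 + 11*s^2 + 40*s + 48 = (s + 3)*(s^2 + 8*s + 16) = (s + 3)*(s + 4)*(s + 4)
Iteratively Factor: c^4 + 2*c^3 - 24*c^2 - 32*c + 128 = (c + 4)*(c^3 - 2*c^2 - 16*c + 32) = (c - 4)*(c + 4)*(c^2 + 2*c - 8) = (c - 4)*(c - 2)*(c + 4)*(c + 4)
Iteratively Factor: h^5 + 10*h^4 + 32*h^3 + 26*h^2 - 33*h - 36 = (h + 3)*(h^4 + 7*h^3 + 11*h^2 - 7*h - 12) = (h + 3)*(h + 4)*(h^3 + 3*h^2 - h - 3) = (h + 1)*(h + 3)*(h + 4)*(h^2 + 2*h - 3) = (h - 1)*(h + 1)*(h + 3)*(h + 4)*(h + 3)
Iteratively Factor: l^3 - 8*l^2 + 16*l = (l - 4)*(l^2 - 4*l) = (l - 4)^2*(l)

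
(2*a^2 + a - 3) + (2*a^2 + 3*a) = 4*a^2 + 4*a - 3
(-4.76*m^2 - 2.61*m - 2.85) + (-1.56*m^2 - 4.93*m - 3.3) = -6.32*m^2 - 7.54*m - 6.15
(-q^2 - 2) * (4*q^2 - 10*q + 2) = -4*q^4 + 10*q^3 - 10*q^2 + 20*q - 4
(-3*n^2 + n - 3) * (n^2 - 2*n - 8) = -3*n^4 + 7*n^3 + 19*n^2 - 2*n + 24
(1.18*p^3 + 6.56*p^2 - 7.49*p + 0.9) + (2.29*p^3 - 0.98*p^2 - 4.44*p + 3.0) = 3.47*p^3 + 5.58*p^2 - 11.93*p + 3.9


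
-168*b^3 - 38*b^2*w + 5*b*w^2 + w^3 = (-6*b + w)*(4*b + w)*(7*b + w)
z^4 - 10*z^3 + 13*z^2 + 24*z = z*(z - 8)*(z - 3)*(z + 1)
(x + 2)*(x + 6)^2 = x^3 + 14*x^2 + 60*x + 72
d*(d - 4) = d^2 - 4*d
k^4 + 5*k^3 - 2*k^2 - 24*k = k*(k - 2)*(k + 3)*(k + 4)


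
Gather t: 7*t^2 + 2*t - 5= 7*t^2 + 2*t - 5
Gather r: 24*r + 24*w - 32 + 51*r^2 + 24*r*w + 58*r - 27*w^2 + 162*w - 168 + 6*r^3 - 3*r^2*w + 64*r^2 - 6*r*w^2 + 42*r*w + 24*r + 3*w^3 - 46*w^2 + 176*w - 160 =6*r^3 + r^2*(115 - 3*w) + r*(-6*w^2 + 66*w + 106) + 3*w^3 - 73*w^2 + 362*w - 360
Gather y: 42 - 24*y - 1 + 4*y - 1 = 40 - 20*y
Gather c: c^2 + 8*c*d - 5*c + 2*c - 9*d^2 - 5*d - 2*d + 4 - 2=c^2 + c*(8*d - 3) - 9*d^2 - 7*d + 2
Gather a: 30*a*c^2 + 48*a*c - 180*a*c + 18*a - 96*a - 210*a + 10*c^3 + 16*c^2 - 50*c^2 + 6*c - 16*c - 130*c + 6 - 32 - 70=a*(30*c^2 - 132*c - 288) + 10*c^3 - 34*c^2 - 140*c - 96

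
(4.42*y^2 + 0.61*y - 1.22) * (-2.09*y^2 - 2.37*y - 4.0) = -9.2378*y^4 - 11.7503*y^3 - 16.5759*y^2 + 0.4514*y + 4.88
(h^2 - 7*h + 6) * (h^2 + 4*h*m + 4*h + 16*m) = h^4 + 4*h^3*m - 3*h^3 - 12*h^2*m - 22*h^2 - 88*h*m + 24*h + 96*m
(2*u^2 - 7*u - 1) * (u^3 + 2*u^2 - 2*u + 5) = 2*u^5 - 3*u^4 - 19*u^3 + 22*u^2 - 33*u - 5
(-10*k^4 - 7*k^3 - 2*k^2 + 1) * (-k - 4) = 10*k^5 + 47*k^4 + 30*k^3 + 8*k^2 - k - 4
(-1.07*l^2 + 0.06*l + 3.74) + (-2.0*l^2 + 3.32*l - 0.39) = -3.07*l^2 + 3.38*l + 3.35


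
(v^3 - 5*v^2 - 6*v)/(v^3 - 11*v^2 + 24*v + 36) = v/(v - 6)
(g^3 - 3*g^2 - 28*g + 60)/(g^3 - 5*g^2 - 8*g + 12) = (g^2 + 3*g - 10)/(g^2 + g - 2)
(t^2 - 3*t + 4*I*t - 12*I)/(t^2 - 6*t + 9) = (t + 4*I)/(t - 3)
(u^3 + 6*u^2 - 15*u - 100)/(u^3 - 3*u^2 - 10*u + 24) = (u^2 + 10*u + 25)/(u^2 + u - 6)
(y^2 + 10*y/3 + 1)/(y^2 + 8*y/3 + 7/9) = 3*(y + 3)/(3*y + 7)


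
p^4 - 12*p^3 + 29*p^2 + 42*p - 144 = (p - 8)*(p - 3)^2*(p + 2)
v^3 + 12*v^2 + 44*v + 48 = (v + 2)*(v + 4)*(v + 6)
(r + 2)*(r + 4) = r^2 + 6*r + 8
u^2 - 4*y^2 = (u - 2*y)*(u + 2*y)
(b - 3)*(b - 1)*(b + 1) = b^3 - 3*b^2 - b + 3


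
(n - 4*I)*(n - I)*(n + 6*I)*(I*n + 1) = I*n^4 + 27*I*n^2 + 50*n - 24*I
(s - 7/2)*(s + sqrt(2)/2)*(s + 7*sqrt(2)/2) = s^3 - 7*s^2/2 + 4*sqrt(2)*s^2 - 14*sqrt(2)*s + 7*s/2 - 49/4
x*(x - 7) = x^2 - 7*x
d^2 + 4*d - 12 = (d - 2)*(d + 6)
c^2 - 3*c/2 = c*(c - 3/2)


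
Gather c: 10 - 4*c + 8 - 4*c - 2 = 16 - 8*c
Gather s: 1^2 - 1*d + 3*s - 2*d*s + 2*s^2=-d + 2*s^2 + s*(3 - 2*d) + 1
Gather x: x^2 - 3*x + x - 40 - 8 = x^2 - 2*x - 48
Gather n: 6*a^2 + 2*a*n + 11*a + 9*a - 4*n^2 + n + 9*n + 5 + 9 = 6*a^2 + 20*a - 4*n^2 + n*(2*a + 10) + 14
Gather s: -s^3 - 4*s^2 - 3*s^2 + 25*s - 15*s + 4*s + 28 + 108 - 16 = -s^3 - 7*s^2 + 14*s + 120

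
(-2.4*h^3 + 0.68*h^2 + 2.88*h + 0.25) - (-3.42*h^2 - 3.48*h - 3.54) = -2.4*h^3 + 4.1*h^2 + 6.36*h + 3.79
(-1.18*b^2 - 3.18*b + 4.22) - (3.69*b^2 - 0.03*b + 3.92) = -4.87*b^2 - 3.15*b + 0.3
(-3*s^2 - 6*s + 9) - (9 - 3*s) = -3*s^2 - 3*s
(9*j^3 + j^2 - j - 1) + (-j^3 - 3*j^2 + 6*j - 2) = 8*j^3 - 2*j^2 + 5*j - 3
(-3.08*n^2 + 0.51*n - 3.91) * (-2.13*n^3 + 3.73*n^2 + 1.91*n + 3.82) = 6.5604*n^5 - 12.5747*n^4 + 4.3478*n^3 - 25.3758*n^2 - 5.5199*n - 14.9362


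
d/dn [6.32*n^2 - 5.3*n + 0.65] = 12.64*n - 5.3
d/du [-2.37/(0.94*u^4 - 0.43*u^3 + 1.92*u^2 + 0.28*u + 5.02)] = (8.9112*u^3 - 3.0573*u^2 + 9.1008*u + 0.6636)/(0.94*u^4 - 0.43*u^3 + 1.92*u^2 + 0.28*u + 5.02)^2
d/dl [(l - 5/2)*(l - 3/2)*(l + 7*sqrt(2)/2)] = 3*l^2 - 8*l + 7*sqrt(2)*l - 14*sqrt(2) + 15/4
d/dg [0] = 0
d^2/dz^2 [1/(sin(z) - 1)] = -(sin(z) + 2)/(sin(z) - 1)^2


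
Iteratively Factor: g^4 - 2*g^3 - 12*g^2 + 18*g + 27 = (g + 1)*(g^3 - 3*g^2 - 9*g + 27) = (g - 3)*(g + 1)*(g^2 - 9) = (g - 3)^2*(g + 1)*(g + 3)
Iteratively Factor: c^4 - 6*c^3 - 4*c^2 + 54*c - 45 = (c - 3)*(c^3 - 3*c^2 - 13*c + 15) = (c - 3)*(c + 3)*(c^2 - 6*c + 5) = (c - 5)*(c - 3)*(c + 3)*(c - 1)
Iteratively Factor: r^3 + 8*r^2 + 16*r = (r + 4)*(r^2 + 4*r) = r*(r + 4)*(r + 4)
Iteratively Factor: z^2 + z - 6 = (z - 2)*(z + 3)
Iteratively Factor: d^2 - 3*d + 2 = (d - 1)*(d - 2)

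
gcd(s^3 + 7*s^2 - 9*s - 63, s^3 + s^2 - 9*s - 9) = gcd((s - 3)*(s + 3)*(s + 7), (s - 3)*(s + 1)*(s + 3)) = s^2 - 9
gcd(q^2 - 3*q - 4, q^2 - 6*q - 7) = q + 1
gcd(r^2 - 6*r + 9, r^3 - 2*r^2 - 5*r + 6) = r - 3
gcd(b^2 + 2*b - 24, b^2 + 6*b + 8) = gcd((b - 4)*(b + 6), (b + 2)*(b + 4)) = 1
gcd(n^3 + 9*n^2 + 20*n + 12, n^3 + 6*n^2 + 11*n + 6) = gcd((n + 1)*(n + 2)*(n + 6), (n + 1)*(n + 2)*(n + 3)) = n^2 + 3*n + 2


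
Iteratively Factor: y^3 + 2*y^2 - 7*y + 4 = (y - 1)*(y^2 + 3*y - 4) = (y - 1)*(y + 4)*(y - 1)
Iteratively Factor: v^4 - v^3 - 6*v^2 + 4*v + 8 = (v + 1)*(v^3 - 2*v^2 - 4*v + 8) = (v - 2)*(v + 1)*(v^2 - 4) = (v - 2)*(v + 1)*(v + 2)*(v - 2)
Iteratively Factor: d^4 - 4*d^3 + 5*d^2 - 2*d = (d - 2)*(d^3 - 2*d^2 + d) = (d - 2)*(d - 1)*(d^2 - d) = d*(d - 2)*(d - 1)*(d - 1)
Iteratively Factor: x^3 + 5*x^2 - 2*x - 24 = (x - 2)*(x^2 + 7*x + 12) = (x - 2)*(x + 3)*(x + 4)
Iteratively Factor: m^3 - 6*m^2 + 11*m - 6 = (m - 1)*(m^2 - 5*m + 6) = (m - 2)*(m - 1)*(m - 3)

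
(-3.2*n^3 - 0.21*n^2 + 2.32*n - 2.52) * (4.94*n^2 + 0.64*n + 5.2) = -15.808*n^5 - 3.0854*n^4 - 5.3136*n^3 - 12.056*n^2 + 10.4512*n - 13.104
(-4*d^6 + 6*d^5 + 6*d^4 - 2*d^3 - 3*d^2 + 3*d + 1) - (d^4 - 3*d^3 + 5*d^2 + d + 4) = -4*d^6 + 6*d^5 + 5*d^4 + d^3 - 8*d^2 + 2*d - 3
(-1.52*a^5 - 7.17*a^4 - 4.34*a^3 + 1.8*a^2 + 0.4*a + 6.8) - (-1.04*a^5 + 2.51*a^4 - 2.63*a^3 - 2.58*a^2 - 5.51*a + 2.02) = -0.48*a^5 - 9.68*a^4 - 1.71*a^3 + 4.38*a^2 + 5.91*a + 4.78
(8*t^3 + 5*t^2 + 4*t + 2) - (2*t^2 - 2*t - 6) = 8*t^3 + 3*t^2 + 6*t + 8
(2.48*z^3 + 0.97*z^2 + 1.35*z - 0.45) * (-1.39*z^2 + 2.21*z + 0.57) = -3.4472*z^5 + 4.1325*z^4 + 1.6808*z^3 + 4.1619*z^2 - 0.225*z - 0.2565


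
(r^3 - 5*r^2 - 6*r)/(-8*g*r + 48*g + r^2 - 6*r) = r*(r + 1)/(-8*g + r)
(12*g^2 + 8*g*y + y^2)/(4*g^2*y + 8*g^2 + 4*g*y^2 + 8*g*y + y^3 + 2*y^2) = (6*g + y)/(2*g*y + 4*g + y^2 + 2*y)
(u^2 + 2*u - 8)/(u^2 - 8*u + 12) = (u + 4)/(u - 6)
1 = 1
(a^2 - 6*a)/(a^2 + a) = (a - 6)/(a + 1)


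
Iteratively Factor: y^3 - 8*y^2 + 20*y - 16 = (y - 2)*(y^2 - 6*y + 8) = (y - 4)*(y - 2)*(y - 2)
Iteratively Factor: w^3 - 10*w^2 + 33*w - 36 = (w - 3)*(w^2 - 7*w + 12) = (w - 4)*(w - 3)*(w - 3)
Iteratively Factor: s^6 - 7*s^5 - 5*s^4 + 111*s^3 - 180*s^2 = (s - 5)*(s^5 - 2*s^4 - 15*s^3 + 36*s^2) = (s - 5)*(s - 3)*(s^4 + s^3 - 12*s^2) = (s - 5)*(s - 3)^2*(s^3 + 4*s^2) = (s - 5)*(s - 3)^2*(s + 4)*(s^2) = s*(s - 5)*(s - 3)^2*(s + 4)*(s)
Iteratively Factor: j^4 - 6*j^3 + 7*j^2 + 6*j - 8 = (j - 2)*(j^3 - 4*j^2 - j + 4) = (j - 4)*(j - 2)*(j^2 - 1) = (j - 4)*(j - 2)*(j + 1)*(j - 1)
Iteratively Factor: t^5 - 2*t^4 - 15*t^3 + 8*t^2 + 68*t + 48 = (t - 3)*(t^4 + t^3 - 12*t^2 - 28*t - 16) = (t - 3)*(t + 2)*(t^3 - t^2 - 10*t - 8) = (t - 3)*(t + 2)^2*(t^2 - 3*t - 4) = (t - 4)*(t - 3)*(t + 2)^2*(t + 1)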